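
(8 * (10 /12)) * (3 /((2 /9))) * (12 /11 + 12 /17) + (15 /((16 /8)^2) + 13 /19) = 2361259 /14212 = 166.15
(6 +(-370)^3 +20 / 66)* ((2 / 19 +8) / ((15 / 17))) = -397828612496 / 855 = -465296622.80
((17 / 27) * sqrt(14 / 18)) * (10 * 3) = 170 * sqrt(7) / 27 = 16.66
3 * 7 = 21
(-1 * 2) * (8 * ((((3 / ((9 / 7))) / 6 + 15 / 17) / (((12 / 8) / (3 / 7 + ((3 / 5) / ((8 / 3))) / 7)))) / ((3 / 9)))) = -33454 / 1785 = -18.74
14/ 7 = 2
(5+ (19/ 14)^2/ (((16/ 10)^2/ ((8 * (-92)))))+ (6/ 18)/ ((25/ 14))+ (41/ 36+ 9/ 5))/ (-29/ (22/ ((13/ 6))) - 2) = 505864711/ 4711350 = 107.37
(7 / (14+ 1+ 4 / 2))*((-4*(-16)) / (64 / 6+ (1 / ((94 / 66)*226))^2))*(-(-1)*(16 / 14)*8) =1386416750592 / 61377880435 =22.59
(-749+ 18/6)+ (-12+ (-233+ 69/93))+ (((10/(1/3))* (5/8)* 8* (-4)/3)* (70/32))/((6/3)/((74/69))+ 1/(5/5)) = -7511601/6572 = -1142.97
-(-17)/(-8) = -17/8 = -2.12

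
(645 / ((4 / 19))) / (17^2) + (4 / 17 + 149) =184771 / 1156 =159.84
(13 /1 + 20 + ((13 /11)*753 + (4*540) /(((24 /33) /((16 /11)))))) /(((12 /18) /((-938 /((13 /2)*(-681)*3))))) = 18032112 /32461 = 555.50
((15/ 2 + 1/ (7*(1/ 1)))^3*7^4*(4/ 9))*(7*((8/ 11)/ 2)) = 120054214/ 99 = 1212668.83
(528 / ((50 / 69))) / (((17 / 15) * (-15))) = -18216 / 425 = -42.86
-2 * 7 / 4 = -7 / 2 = -3.50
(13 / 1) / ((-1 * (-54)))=13 / 54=0.24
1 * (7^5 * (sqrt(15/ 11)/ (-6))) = -3271.06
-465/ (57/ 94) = -14570/ 19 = -766.84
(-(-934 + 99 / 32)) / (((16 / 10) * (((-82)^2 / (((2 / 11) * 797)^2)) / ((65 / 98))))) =6149728292825 / 5102924288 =1205.14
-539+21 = -518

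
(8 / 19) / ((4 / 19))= 2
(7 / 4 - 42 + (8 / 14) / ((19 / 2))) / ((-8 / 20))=106905 / 1064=100.47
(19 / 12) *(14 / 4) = 5.54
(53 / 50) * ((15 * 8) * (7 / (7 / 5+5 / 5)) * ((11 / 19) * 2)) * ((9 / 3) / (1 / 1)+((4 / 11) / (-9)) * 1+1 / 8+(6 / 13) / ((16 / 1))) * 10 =29731940 / 2223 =13374.69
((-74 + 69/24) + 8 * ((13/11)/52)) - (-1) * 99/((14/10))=-141/616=-0.23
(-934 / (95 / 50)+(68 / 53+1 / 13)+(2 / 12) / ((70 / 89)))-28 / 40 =-539603119 / 1099644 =-490.71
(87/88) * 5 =435/88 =4.94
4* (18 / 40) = 9 / 5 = 1.80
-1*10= -10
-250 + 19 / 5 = -1231 / 5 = -246.20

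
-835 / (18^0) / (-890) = 167 / 178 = 0.94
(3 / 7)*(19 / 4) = 57 / 28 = 2.04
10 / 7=1.43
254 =254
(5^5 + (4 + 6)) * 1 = 3135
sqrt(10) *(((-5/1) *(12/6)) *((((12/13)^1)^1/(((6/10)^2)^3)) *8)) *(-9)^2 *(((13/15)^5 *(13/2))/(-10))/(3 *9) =29703440 *sqrt(10)/19683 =4772.17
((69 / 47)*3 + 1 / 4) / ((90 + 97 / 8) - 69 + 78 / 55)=96250 / 714353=0.13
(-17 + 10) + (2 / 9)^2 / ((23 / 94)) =-12665 / 1863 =-6.80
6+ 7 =13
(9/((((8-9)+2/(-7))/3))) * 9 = -189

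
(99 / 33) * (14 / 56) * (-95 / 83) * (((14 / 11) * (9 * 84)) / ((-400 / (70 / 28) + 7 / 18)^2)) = -244331640 / 7536019777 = -0.03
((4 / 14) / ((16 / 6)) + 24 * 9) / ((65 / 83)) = 502233 / 1820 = 275.95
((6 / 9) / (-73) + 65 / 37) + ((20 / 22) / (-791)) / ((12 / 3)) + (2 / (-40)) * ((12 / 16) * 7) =8374980017 / 5640336240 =1.48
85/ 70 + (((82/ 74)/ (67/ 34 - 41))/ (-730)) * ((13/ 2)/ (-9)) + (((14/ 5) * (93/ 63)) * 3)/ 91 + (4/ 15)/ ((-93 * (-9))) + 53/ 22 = 67746389205179/ 18017987981994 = 3.76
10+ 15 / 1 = 25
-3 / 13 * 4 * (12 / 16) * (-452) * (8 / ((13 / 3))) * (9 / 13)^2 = 7908192 / 28561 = 276.89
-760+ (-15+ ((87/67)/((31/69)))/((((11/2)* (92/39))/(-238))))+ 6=-18780644/22847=-822.02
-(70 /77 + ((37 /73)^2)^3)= -1541565253389 /1664676489179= -0.93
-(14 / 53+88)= -4678 / 53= -88.26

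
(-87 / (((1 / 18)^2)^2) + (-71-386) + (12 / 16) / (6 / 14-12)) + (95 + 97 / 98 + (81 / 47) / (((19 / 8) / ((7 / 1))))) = -43161596029397 / 4725756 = -9133268.00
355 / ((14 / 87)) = 30885 / 14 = 2206.07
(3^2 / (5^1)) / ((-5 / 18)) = -162 / 25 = -6.48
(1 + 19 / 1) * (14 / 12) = 70 / 3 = 23.33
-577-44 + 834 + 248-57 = 404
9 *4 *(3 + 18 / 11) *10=18360 / 11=1669.09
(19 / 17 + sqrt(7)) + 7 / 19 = 480 / 323 + sqrt(7) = 4.13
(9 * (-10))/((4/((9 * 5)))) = -1012.50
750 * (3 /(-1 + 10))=250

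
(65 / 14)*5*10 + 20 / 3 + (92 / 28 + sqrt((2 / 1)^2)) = 5126 / 21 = 244.10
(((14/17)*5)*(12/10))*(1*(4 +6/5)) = 2184/85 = 25.69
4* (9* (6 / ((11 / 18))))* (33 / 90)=648 / 5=129.60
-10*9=-90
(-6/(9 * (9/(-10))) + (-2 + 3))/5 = 47/135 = 0.35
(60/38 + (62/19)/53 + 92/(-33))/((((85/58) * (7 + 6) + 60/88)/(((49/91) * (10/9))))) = -15479968/445002363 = -0.03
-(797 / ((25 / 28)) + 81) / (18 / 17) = -413797 / 450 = -919.55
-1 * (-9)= 9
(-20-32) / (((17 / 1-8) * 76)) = -13 / 171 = -0.08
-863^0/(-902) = 1/902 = 0.00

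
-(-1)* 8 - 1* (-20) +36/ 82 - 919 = -36513/ 41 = -890.56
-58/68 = -29/34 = -0.85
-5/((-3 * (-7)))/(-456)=5/9576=0.00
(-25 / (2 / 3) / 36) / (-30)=5 / 144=0.03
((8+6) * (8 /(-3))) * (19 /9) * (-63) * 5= 74480 /3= 24826.67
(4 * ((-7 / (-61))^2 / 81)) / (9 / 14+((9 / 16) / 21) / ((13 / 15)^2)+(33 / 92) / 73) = 0.00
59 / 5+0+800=4059 / 5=811.80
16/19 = 0.84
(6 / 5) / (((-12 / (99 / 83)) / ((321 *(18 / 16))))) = -286011 / 6640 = -43.07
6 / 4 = 1.50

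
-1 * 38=-38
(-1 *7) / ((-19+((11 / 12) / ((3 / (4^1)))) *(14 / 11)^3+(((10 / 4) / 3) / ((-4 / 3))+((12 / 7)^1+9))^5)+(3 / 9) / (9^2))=-113352164868096 / 1692643248372514727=-0.00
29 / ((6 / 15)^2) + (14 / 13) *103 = 15193 / 52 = 292.17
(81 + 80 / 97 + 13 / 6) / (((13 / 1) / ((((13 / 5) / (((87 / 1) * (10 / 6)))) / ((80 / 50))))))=48883 / 675120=0.07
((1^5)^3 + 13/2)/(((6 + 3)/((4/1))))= 10/3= 3.33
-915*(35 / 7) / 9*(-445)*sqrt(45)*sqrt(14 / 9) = 678625*sqrt(70) / 3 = 1892594.70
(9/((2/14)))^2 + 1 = 3970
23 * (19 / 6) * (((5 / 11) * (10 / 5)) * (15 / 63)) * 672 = 349600 / 33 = 10593.94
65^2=4225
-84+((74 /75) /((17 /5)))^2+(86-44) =-2725574 /65025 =-41.92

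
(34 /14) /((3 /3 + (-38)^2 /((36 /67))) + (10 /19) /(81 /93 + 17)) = 47367 /52436153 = 0.00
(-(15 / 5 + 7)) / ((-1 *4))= 5 / 2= 2.50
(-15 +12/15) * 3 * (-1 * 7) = 1491/5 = 298.20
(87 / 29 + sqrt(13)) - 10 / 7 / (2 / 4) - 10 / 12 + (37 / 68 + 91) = sqrt(13) + 129739 / 1428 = 94.46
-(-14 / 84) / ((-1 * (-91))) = 1 / 546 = 0.00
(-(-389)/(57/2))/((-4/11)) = -4279/114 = -37.54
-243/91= -2.67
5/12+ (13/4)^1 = 11/3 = 3.67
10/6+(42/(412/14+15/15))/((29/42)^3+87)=2318647847/1378119585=1.68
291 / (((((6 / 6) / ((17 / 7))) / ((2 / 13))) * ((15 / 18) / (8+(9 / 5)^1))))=415548 / 325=1278.61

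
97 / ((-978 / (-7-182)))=6111 / 326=18.75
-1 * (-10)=10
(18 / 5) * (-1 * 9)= -162 / 5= -32.40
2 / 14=1 / 7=0.14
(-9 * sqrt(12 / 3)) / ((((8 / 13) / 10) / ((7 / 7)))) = -585 / 2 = -292.50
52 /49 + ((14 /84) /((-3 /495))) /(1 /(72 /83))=-92704 /4067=-22.79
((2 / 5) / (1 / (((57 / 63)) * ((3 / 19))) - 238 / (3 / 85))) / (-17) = 6 / 1717765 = 0.00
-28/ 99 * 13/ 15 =-364/ 1485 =-0.25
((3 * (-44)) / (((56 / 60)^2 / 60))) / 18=-24750 / 49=-505.10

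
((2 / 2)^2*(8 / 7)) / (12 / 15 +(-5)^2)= 40 / 903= 0.04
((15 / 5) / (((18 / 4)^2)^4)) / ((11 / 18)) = 512 / 17537553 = 0.00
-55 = -55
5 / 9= 0.56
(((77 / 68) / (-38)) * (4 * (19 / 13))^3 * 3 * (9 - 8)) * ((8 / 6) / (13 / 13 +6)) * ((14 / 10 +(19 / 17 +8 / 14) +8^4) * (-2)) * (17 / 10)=309923270976 / 6536075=47417.34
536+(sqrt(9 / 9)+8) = 545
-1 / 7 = -0.14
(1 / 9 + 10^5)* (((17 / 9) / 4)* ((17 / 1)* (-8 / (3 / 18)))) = -1040401156 / 27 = -38533376.15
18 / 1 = 18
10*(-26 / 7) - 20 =-400 / 7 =-57.14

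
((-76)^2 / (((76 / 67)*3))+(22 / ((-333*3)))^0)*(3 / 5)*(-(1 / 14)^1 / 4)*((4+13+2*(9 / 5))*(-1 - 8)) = 944613 / 280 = 3373.62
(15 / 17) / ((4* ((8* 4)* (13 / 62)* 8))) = 465 / 113152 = 0.00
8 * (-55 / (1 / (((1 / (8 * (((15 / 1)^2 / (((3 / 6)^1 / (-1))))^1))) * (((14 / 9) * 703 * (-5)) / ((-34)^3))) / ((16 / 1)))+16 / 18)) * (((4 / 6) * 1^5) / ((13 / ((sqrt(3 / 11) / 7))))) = 21090 * sqrt(33) / 29798656667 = 0.00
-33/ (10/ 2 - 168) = 33/ 163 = 0.20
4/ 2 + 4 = 6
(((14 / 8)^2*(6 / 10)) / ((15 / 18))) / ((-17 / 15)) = -1323 / 680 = -1.95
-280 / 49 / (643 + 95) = -20 / 2583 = -0.01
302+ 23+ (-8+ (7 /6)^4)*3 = 132433 /432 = 306.56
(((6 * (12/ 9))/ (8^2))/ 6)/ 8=1/ 384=0.00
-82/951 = -0.09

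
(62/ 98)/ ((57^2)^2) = 0.00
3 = 3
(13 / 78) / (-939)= -1 / 5634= -0.00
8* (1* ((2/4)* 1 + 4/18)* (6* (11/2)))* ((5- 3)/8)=143/3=47.67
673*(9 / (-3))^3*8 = -145368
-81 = -81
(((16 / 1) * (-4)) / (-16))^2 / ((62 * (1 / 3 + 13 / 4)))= 96 / 1333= 0.07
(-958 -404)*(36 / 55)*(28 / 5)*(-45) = 224655.71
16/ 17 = 0.94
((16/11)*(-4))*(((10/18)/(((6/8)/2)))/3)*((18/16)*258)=-27520/33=-833.94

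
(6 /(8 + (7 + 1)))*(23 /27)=23 /72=0.32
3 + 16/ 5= 31/ 5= 6.20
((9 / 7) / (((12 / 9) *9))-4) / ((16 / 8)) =-109 / 56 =-1.95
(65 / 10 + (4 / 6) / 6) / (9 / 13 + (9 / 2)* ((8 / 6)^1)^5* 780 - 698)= 1547 / 3297950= 0.00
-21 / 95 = -0.22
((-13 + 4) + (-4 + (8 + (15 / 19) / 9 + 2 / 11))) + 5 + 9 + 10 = 12082 / 627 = 19.27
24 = 24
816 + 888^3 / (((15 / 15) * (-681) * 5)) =-232482864 / 1135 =-204830.72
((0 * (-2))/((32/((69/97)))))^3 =0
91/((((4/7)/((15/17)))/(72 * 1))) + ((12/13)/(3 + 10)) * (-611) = 2226282/221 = 10073.67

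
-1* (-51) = 51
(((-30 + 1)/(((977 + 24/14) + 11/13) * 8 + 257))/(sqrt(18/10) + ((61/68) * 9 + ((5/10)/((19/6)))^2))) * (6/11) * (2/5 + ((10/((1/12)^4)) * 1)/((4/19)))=-203.92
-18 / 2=-9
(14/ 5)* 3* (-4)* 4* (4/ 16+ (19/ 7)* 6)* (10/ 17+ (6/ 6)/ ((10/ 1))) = -650052/ 425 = -1529.53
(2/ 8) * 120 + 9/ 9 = 31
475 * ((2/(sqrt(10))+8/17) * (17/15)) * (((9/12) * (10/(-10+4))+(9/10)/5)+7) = 3521.27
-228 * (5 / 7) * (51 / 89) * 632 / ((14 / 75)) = -1377918000 / 4361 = -315963.77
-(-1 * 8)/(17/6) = 48/17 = 2.82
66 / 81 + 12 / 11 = 566 / 297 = 1.91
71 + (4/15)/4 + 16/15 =1082/15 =72.13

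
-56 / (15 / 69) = -257.60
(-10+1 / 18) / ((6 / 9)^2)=-179 / 8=-22.38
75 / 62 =1.21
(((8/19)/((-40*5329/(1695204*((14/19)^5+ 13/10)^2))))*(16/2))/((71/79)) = -378010853762669542627128/5509392233308905327625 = -68.61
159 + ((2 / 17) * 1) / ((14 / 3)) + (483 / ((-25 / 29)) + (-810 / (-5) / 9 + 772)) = 388.75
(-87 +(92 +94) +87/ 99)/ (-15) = -3296/ 495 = -6.66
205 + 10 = 215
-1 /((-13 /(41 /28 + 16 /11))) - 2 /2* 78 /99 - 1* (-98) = 1170409 /12012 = 97.44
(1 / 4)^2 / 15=1 / 240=0.00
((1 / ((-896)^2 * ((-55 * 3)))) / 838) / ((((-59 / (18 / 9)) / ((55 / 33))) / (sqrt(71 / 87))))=sqrt(6177) / 170937166675968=0.00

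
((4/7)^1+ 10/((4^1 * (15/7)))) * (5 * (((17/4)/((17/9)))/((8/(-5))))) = -5475/448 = -12.22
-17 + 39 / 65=-82 / 5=-16.40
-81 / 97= -0.84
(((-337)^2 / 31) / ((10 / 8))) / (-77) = -38.06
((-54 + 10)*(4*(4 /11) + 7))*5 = -1860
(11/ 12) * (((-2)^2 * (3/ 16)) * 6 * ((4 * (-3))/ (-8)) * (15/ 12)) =495/ 64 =7.73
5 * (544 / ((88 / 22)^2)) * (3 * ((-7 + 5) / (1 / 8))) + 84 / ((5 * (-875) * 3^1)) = -5100004 / 625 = -8160.01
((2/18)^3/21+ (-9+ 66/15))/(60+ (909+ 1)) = -176051/37124325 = -0.00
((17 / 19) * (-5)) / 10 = -17 / 38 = -0.45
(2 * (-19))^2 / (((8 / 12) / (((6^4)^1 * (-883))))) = -2478701088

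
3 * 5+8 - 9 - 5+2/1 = 11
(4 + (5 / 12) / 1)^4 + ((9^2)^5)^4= 3064963886735877065882301446839564066944817 / 20736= 147808829414345923316083200000000000000.00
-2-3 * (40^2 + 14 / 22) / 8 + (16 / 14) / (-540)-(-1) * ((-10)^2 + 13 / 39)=-41738621 / 83160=-501.91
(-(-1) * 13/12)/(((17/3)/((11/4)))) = 143/272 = 0.53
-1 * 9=-9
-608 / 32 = -19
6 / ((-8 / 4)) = -3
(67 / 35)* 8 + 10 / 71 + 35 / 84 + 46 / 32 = 2064653 / 119280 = 17.31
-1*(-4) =4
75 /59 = 1.27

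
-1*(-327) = 327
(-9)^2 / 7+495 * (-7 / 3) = -8004 / 7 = -1143.43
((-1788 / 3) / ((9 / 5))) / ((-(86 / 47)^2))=1645705 / 16641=98.89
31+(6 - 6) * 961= 31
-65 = -65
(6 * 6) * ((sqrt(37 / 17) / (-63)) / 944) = -sqrt(629) / 28084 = -0.00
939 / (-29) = -939 / 29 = -32.38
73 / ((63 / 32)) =2336 / 63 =37.08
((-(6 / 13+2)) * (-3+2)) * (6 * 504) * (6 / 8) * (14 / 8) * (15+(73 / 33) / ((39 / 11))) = 152643.41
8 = 8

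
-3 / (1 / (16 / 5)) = -48 / 5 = -9.60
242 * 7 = 1694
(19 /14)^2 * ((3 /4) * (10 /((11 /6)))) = 16245 /2156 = 7.53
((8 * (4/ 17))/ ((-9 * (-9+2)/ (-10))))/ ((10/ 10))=-320/ 1071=-0.30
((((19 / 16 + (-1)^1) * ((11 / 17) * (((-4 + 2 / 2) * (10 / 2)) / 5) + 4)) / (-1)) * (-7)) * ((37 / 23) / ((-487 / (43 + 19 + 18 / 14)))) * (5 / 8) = -8605275 / 24373376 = -0.35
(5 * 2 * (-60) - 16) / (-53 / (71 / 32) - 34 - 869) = 43736 / 65809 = 0.66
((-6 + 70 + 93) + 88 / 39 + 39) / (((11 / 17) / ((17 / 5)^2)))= 37987316 / 10725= 3541.94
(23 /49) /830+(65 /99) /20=268909 /8052660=0.03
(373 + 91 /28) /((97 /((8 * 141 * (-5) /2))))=-1061025 /97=-10938.40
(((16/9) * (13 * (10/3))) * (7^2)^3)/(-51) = -244709920/1377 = -177712.36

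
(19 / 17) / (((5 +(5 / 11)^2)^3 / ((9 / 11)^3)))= 25289 / 5831000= 0.00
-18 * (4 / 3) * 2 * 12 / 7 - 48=-912 / 7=-130.29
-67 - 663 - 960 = -1690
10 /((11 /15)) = 150 /11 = 13.64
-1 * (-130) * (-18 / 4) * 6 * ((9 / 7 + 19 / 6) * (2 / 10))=-21879 / 7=-3125.57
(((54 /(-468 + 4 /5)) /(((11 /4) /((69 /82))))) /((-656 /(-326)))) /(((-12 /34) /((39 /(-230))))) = -0.01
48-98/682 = 16319/341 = 47.86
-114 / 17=-6.71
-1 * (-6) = 6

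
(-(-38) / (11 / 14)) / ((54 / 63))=1862 / 33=56.42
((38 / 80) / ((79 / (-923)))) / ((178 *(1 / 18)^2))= -1420497 / 140620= -10.10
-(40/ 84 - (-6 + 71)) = 1355/ 21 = 64.52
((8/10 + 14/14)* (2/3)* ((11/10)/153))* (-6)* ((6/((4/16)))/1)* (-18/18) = 1.24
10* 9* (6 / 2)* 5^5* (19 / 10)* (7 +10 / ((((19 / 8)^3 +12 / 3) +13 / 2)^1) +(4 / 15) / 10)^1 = 29206137375 / 2447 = 11935487.28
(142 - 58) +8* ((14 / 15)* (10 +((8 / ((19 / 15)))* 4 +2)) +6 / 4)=35552 / 95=374.23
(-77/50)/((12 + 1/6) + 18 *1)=-231/4525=-0.05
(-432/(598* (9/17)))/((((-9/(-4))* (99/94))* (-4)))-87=-7713077/88803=-86.86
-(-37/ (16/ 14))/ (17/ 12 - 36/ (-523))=406371/ 18646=21.79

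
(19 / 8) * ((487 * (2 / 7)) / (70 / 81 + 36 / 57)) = 14240367 / 64456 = 220.93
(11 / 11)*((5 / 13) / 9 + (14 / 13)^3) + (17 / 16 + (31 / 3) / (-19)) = 10882007 / 6010992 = 1.81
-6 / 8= -3 / 4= -0.75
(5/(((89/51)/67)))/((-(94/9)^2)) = -1383885/786404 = -1.76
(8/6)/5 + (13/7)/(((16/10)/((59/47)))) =68053/39480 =1.72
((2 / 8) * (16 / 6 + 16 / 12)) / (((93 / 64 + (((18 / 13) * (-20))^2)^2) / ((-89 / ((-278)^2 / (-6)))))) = 81341728 / 6923080730319511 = 0.00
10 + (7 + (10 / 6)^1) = 56 / 3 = 18.67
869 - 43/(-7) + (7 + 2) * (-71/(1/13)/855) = 575509/665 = 865.43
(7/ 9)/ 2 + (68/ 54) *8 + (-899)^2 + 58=43646551/ 54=808269.46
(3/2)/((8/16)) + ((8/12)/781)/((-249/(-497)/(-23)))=24329/8217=2.96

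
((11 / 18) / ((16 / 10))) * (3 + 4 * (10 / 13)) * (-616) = -334565 / 234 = -1429.76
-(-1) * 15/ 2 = 15/ 2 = 7.50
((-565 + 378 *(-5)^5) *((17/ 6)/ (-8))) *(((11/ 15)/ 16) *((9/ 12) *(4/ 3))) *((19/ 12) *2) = 839797739/ 13824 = 60749.26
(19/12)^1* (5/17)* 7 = 665/204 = 3.26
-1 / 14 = -0.07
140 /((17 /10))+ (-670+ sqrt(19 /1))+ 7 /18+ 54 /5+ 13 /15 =-176131 /306+ sqrt(19) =-571.23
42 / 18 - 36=-101 / 3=-33.67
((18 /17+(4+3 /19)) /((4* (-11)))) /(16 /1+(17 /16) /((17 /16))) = -0.01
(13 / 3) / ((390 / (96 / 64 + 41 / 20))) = 71 / 1800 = 0.04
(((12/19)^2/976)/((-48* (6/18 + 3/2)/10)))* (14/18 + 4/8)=-115/1937848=-0.00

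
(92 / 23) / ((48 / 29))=29 / 12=2.42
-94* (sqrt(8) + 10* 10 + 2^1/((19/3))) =-179164/19 - 188* sqrt(2) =-9695.56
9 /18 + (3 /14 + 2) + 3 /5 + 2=186 /35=5.31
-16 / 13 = -1.23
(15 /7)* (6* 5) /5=90 /7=12.86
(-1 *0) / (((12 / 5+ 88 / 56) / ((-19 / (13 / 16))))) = 0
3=3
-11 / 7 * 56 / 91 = -88 / 91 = -0.97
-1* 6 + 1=-5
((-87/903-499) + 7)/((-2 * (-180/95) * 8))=-2814299/173376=-16.23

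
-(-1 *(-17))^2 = -289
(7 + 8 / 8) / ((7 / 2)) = 16 / 7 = 2.29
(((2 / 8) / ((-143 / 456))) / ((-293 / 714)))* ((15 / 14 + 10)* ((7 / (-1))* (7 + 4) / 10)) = -630819 / 3809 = -165.61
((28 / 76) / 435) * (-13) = -91 / 8265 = -0.01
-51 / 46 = -1.11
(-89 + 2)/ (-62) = 87/ 62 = 1.40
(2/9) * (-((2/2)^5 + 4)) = -10/9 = -1.11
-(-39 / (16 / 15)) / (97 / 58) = 16965 / 776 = 21.86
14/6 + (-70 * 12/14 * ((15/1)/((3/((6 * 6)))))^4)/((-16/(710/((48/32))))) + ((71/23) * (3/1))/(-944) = 121369472064151345/65136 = 1863324000002.32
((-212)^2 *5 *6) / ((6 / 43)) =9662960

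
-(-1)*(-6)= -6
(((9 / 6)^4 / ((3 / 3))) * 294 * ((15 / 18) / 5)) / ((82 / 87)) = 345303 / 1312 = 263.19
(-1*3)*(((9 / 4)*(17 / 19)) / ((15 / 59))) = -9027 / 380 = -23.76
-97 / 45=-2.16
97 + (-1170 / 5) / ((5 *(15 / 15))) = 251 / 5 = 50.20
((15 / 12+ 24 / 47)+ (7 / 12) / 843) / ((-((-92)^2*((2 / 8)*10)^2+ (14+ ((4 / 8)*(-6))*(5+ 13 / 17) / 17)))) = -60504173 / 1817635404276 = -0.00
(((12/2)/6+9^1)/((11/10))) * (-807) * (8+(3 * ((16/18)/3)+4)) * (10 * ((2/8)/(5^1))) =-1560200/33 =-47278.79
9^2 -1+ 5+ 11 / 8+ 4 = 90.38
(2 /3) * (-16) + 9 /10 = -293 /30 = -9.77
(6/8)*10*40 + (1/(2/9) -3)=301.50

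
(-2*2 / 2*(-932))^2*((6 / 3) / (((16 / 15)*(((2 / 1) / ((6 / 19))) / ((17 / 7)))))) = 332248680 / 133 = 2498110.38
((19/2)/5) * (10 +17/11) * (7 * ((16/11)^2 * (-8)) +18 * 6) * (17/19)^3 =-395584934/2402455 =-164.66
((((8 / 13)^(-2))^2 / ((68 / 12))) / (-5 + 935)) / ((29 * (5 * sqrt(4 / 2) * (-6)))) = -28561 * sqrt(2) / 37559500800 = -0.00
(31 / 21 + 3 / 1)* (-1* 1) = -94 / 21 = -4.48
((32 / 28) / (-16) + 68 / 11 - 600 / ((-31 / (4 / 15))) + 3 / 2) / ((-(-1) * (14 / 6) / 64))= 5853312 / 16709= 350.31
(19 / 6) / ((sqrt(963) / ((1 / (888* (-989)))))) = -19* sqrt(107) / 1691474832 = -0.00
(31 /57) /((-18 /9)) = -31 /114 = -0.27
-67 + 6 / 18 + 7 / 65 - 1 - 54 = -23704 / 195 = -121.56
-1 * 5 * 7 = -35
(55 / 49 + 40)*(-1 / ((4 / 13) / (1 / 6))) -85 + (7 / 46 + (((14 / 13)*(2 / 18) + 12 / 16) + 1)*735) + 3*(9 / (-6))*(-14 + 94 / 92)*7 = 1675.89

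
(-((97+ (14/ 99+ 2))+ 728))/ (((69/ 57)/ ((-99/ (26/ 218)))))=13045229/ 23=567183.87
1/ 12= 0.08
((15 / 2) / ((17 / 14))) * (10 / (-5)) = -12.35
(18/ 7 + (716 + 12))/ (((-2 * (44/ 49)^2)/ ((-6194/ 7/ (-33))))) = -388032421/ 31944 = -12147.27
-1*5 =-5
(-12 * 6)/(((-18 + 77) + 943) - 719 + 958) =-72/1241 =-0.06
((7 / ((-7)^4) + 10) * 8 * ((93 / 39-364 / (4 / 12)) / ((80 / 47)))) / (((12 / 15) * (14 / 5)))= -11421027025 / 499408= -22869.13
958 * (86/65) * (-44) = -3625072/65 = -55770.34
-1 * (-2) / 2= 1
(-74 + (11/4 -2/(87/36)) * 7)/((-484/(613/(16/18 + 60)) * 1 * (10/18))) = 348713019/153834560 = 2.27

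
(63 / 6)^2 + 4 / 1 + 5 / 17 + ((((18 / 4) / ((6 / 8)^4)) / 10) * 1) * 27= 52001 / 340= 152.94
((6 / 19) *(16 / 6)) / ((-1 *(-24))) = 2 / 57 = 0.04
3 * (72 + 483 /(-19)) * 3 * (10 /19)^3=7965000 /130321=61.12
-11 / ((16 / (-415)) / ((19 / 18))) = 86735 / 288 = 301.16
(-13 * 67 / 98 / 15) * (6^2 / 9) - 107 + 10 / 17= -108.78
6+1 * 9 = 15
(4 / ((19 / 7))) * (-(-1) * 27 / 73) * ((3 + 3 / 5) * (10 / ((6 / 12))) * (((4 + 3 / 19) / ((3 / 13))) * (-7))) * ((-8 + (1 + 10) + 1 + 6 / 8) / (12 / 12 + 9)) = -16304652 / 6935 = -2351.07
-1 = -1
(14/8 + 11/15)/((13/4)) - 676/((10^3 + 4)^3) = 37698757429/49337343120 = 0.76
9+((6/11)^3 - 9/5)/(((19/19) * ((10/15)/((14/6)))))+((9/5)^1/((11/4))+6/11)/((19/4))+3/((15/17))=1750157/252890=6.92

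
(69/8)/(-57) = -23/152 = -0.15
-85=-85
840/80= 10.50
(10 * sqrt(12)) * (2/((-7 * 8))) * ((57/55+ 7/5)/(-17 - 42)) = 134 * sqrt(3)/4543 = 0.05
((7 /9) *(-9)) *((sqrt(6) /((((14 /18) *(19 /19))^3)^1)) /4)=-729 *sqrt(6) /196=-9.11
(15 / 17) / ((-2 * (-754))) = 15 / 25636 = 0.00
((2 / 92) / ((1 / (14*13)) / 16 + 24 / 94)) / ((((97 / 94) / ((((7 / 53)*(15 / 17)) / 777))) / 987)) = 31744920480 / 2602450271377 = 0.01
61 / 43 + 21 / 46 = 3709 / 1978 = 1.88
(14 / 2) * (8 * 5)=280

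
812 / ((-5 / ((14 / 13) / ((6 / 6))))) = -11368 / 65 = -174.89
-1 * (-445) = 445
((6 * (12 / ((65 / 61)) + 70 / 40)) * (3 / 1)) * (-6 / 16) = -87.83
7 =7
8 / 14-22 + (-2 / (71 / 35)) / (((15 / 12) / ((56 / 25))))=-288202 / 12425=-23.20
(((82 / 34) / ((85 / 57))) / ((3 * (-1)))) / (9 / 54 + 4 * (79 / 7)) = -32718 / 2749835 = -0.01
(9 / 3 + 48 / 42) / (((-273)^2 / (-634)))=-18386 / 521703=-0.04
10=10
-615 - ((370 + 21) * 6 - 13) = -2948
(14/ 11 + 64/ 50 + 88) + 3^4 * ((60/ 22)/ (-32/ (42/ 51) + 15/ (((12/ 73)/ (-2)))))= 25440266/ 284075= 89.55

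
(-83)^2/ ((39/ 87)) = 199781/ 13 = 15367.77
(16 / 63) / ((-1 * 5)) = -16 / 315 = -0.05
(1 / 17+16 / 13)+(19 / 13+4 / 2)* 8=6405 / 221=28.98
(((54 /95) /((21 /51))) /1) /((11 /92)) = 11.55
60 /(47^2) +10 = 10.03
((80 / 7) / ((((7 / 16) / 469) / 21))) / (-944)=-16080 / 59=-272.54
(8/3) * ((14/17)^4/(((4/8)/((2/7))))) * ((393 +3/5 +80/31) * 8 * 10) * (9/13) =517642911744/33658963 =15379.05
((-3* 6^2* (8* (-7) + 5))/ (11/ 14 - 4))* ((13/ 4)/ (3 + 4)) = -3978/ 5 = -795.60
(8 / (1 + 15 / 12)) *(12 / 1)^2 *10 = 5120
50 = 50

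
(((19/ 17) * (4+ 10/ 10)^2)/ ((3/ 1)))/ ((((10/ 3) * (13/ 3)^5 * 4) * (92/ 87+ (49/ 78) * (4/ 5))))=10041975/ 34267259312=0.00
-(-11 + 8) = 3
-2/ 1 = -2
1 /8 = 0.12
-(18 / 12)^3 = -27 / 8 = -3.38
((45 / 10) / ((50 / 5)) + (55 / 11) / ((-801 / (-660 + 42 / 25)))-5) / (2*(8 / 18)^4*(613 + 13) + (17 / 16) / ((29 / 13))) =-596937276 / 66824559305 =-0.01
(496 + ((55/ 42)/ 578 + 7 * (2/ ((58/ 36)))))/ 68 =355305131/ 47872272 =7.42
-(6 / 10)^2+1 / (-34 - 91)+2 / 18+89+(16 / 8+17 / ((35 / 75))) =1001477 / 7875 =127.17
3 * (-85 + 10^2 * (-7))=-2355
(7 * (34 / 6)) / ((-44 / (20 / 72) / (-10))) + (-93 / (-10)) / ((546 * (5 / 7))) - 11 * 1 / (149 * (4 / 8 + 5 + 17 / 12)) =6010120447 / 2387449350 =2.52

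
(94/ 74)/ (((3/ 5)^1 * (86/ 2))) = 235/ 4773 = 0.05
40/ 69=0.58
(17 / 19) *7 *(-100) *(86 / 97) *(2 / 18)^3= -1023400 / 1343547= -0.76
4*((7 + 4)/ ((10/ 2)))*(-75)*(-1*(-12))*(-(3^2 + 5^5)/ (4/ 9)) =55847880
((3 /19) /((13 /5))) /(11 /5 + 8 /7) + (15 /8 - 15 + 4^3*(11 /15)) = 13034027 /385320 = 33.83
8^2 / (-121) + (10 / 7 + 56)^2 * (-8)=-156435808 / 5929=-26384.86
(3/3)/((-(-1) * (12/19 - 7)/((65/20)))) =-247/484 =-0.51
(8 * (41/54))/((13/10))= 1640/351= 4.67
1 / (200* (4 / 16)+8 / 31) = 31 / 1558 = 0.02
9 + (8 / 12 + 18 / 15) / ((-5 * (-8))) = 1357 / 150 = 9.05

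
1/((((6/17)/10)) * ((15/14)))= 238/9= 26.44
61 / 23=2.65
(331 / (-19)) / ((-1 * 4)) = 4.36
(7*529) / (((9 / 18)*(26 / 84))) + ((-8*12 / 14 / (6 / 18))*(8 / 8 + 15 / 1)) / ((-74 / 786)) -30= 92232594 / 3367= 27393.11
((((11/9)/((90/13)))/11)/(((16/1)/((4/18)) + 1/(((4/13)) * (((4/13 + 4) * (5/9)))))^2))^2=2659247718400/298973643320376686607201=0.00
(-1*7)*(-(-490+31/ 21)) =-10259/ 3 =-3419.67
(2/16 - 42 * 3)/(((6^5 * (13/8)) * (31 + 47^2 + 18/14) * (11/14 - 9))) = 49343/91193253840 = 0.00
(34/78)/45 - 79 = -138628/1755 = -78.99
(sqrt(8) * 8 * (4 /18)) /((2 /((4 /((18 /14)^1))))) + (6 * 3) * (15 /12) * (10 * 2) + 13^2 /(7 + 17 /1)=448 * sqrt(2) /81 + 10969 /24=464.86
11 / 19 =0.58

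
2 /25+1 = 27 /25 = 1.08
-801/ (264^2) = -89/ 7744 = -0.01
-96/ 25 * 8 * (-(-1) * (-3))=2304/ 25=92.16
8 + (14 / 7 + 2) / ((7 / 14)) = 16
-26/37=-0.70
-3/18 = -1/6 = -0.17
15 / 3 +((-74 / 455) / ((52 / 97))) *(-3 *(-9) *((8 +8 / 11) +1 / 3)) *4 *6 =-8890051 / 5005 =-1776.23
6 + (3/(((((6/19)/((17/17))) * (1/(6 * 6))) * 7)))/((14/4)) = 19.96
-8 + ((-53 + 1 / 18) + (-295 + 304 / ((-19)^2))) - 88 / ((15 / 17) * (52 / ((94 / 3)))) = -9229853 / 22230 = -415.20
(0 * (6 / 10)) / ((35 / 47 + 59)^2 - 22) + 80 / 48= 5 / 3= 1.67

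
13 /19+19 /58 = 1115 /1102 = 1.01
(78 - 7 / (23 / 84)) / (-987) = -402 / 7567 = -0.05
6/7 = 0.86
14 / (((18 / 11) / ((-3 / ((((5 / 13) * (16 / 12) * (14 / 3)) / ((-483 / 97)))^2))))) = -1672782111 / 15054400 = -111.12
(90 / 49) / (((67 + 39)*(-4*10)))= -9 / 20776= -0.00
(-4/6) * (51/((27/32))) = -1088/27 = -40.30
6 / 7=0.86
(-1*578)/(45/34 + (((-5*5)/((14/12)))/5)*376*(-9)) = -137564/3451995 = -0.04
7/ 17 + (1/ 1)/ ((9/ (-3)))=0.08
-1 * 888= -888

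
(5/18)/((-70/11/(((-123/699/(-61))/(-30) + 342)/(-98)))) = 1604078729/10530127440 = 0.15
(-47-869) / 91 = -10.07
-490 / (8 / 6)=-735 / 2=-367.50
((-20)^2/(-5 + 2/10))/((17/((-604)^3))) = 55087216000/51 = 1080141490.20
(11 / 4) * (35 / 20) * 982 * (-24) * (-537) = 60907077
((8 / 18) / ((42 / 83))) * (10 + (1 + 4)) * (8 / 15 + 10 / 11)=5644 / 297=19.00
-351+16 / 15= -5249 / 15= -349.93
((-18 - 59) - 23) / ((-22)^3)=25 / 2662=0.01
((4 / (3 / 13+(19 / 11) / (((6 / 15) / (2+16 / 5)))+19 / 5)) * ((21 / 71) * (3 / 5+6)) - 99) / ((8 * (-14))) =132711777 / 150587024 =0.88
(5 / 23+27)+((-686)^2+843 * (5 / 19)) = 205759291 / 437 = 470845.06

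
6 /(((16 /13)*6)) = 13 /16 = 0.81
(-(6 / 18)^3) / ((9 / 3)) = -1 / 81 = -0.01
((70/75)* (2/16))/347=7/20820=0.00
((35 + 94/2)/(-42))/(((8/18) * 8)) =-123/224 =-0.55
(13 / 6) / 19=13 / 114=0.11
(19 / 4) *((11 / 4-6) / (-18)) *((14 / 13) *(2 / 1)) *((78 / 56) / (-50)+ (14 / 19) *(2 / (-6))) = -0.51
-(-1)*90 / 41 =90 / 41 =2.20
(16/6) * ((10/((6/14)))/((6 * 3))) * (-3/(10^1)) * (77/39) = -2156/1053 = -2.05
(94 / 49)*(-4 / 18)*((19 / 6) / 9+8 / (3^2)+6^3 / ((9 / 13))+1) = -133.96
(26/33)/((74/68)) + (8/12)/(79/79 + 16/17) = 3910/3663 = 1.07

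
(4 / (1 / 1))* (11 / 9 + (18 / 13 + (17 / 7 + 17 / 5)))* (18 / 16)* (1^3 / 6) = 6.33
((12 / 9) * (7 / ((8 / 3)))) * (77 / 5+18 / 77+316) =127679 / 110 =1160.72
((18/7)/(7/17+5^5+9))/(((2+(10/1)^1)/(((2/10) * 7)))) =51/532850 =0.00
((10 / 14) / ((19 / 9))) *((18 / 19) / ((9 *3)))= 0.01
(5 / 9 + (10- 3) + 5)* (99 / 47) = 26.45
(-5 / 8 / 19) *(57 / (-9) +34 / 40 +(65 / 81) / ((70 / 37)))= 57371 / 344736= 0.17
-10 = -10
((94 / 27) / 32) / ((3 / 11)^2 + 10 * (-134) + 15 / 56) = -39809 / 490186134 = -0.00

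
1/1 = 1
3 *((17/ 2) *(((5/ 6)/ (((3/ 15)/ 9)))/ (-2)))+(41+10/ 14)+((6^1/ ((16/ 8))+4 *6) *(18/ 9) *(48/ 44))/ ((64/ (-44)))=-26707/ 56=-476.91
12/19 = 0.63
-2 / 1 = -2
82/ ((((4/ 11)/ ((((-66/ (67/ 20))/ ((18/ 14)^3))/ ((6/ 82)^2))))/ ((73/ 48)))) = -593771.15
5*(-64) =-320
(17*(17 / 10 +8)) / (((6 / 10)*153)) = 97 / 54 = 1.80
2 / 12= 1 / 6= 0.17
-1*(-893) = 893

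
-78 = -78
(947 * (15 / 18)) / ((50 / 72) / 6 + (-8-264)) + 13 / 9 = -770689 / 528543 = -1.46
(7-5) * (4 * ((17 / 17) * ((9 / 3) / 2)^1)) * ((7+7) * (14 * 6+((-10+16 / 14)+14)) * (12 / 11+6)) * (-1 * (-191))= 223112448 / 11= 20282949.82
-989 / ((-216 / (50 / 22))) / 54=24725 / 128304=0.19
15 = 15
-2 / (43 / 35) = -70 / 43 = -1.63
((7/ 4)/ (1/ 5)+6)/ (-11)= -1.34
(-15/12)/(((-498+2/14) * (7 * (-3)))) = -1/8364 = -0.00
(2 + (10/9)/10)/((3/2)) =38/27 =1.41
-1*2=-2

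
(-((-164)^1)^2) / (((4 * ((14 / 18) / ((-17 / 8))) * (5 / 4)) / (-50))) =-5143860 / 7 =-734837.14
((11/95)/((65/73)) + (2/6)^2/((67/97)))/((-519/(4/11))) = -4332736/21257604225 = -0.00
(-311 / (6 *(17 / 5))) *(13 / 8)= -20215 / 816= -24.77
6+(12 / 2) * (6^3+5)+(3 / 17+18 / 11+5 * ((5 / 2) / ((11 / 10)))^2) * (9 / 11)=30650850 / 22627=1354.61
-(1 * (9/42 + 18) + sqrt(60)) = -255/14 - 2 * sqrt(15) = -25.96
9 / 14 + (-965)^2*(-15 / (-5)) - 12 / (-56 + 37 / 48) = 2793675.86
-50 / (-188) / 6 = 25 / 564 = 0.04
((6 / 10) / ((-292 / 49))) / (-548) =147 / 800080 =0.00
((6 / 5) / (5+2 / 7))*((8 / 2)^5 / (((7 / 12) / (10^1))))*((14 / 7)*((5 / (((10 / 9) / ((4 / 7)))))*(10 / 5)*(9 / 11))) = 95551488 / 2849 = 33538.61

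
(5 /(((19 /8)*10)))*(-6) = -24 /19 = -1.26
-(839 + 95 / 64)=-53791 / 64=-840.48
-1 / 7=-0.14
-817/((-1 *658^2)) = 817/432964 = 0.00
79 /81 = 0.98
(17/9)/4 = 17/36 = 0.47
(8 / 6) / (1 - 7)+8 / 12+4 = 4.44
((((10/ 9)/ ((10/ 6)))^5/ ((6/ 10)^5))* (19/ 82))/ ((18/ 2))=950000/ 21789081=0.04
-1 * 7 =-7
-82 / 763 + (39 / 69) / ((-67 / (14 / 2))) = -195795 / 1175783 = -0.17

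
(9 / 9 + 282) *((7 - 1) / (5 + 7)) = 283 / 2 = 141.50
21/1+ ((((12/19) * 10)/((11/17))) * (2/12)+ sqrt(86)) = sqrt(86)+ 4729/209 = 31.90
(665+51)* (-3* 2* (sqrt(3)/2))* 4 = -14881.78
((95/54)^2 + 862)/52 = 2522617/151632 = 16.64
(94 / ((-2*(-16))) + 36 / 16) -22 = -269 / 16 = -16.81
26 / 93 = 0.28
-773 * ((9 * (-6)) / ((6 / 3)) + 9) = 13914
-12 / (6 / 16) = -32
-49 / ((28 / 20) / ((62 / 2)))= -1085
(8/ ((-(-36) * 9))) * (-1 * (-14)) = 28/ 81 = 0.35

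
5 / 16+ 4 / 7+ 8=995 / 112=8.88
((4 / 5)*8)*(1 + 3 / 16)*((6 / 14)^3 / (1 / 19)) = 19494 / 1715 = 11.37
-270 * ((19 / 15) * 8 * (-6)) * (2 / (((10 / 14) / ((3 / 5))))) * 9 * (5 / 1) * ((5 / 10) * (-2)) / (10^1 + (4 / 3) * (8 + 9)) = -1329696 / 35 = -37991.31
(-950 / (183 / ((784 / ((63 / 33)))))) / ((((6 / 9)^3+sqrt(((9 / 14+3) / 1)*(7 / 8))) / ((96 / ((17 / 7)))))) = 8629125120 / 1071221 - 7280824320*sqrt(51) / 1071221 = -40483.11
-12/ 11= -1.09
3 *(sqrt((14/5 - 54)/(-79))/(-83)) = -48 *sqrt(395)/32785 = -0.03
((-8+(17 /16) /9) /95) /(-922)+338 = 852636323 /2522592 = 338.00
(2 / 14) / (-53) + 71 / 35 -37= -64877 / 1855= -34.97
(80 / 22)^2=1600 / 121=13.22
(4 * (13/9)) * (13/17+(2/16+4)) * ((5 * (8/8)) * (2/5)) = 8645/153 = 56.50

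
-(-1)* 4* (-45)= -180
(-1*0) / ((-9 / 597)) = 0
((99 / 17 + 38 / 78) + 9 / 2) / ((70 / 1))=2867 / 18564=0.15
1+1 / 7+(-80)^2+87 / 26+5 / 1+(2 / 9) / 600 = 1574811541 / 245700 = 6409.49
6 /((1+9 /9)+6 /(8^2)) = 192 /67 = 2.87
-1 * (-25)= 25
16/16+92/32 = 31/8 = 3.88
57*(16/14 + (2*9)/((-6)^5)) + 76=141.01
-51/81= -17/27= -0.63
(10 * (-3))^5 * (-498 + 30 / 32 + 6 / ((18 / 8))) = 12013818750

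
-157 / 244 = -0.64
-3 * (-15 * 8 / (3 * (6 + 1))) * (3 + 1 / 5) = 54.86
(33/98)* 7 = 33/14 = 2.36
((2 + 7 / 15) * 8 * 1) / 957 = 296 / 14355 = 0.02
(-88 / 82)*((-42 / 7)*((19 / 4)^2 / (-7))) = -11913 / 574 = -20.75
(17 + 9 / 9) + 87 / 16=375 / 16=23.44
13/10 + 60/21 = 291/70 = 4.16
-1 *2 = -2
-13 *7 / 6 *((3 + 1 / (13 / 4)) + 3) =-287 / 3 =-95.67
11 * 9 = 99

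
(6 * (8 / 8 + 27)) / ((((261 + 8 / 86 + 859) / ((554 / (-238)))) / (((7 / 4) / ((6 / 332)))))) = -33.81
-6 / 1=-6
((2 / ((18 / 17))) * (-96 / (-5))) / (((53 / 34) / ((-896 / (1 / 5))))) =-16572416 / 159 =-104229.03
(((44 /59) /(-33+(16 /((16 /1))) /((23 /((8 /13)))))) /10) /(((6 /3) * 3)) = -3289 /8725215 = -0.00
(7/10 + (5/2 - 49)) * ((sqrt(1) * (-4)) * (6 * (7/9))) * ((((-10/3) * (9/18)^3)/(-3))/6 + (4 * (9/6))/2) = 1046759/405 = 2584.59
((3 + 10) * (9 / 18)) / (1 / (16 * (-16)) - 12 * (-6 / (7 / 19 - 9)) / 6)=-68224 / 14633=-4.66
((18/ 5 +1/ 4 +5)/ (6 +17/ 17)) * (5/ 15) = 59/ 140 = 0.42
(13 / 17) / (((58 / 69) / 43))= 38571 / 986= 39.12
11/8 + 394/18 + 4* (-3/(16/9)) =1189/72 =16.51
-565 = -565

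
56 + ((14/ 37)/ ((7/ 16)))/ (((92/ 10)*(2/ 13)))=48176/ 851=56.61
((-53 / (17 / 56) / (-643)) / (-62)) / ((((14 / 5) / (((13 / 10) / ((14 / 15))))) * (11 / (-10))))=51675 / 26092297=0.00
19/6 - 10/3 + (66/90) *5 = 7/2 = 3.50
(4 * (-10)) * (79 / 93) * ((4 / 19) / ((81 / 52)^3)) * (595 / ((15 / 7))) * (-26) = 38492441128960 / 2817168741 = 13663.52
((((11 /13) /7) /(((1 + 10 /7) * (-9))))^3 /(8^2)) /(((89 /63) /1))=-0.00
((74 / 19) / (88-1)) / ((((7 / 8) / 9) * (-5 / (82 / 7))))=-145632 / 134995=-1.08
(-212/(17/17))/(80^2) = -53/1600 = -0.03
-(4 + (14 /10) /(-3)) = -53 /15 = -3.53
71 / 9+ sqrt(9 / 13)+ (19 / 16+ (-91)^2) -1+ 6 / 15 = 3*sqrt(13) / 13+ 5968423 / 720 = 8290.31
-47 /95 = -0.49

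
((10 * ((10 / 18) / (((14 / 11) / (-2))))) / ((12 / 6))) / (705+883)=-275 / 100044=-0.00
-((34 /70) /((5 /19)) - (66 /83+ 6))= 71891 /14525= 4.95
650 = 650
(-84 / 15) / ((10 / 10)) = -28 / 5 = -5.60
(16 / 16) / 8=1 / 8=0.12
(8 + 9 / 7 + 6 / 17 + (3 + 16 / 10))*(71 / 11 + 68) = 991224 / 935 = 1060.13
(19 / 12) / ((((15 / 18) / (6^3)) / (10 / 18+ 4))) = 9348 / 5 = 1869.60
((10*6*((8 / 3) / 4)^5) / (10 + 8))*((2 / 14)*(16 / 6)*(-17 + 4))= -33280 / 15309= -2.17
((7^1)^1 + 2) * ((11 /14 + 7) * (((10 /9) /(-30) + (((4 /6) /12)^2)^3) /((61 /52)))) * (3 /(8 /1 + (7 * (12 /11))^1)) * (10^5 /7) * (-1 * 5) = 5029486515625 /165888324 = 30318.51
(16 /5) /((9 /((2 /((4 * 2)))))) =4 /45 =0.09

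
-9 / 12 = -3 / 4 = -0.75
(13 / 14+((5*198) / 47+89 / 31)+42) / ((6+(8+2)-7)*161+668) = 0.03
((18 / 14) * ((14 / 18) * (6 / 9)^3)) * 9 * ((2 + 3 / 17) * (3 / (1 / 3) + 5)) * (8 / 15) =33152 / 765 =43.34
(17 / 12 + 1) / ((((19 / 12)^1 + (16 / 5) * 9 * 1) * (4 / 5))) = 725 / 7292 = 0.10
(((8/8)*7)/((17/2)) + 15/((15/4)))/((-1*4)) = -41/34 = -1.21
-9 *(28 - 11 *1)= -153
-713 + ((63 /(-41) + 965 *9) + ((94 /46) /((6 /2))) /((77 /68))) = 1736360993 /217833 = 7971.06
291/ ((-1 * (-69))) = 97/ 23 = 4.22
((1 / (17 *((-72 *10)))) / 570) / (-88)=1 / 613958400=0.00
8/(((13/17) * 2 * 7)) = 68/91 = 0.75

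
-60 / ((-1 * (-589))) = -60 / 589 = -0.10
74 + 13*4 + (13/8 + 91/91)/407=410277/3256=126.01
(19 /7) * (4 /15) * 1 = 76 /105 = 0.72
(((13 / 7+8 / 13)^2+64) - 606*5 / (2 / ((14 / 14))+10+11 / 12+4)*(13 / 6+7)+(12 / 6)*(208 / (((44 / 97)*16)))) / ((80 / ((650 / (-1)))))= 40006046845 / 3251248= 12304.83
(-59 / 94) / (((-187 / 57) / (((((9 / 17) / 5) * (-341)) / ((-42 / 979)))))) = 306191061 / 1901620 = 161.02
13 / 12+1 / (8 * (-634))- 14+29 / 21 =-409571 / 35504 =-11.54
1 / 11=0.09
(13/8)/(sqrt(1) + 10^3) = 1/616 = 0.00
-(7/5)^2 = -49/25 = -1.96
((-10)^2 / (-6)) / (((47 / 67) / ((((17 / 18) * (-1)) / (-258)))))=-0.09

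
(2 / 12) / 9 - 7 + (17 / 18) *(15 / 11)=-5.69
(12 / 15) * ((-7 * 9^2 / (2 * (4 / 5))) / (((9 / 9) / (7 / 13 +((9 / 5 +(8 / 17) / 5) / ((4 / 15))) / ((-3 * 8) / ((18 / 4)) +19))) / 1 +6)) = -21746151 / 532724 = -40.82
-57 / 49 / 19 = -3 / 49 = -0.06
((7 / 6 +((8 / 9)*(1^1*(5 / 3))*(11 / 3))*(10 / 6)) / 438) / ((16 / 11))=54637 / 3405888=0.02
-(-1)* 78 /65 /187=0.01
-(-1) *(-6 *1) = -6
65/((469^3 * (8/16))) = 130/103161709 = 0.00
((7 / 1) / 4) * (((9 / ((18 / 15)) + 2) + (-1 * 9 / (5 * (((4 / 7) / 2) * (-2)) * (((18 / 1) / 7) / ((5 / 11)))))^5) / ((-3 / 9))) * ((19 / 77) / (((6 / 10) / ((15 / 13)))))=-71844235466625 / 3018626564096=-23.80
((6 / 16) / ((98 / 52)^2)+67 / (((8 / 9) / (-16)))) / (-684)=1930235 / 1094856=1.76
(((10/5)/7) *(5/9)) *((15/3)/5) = 10/63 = 0.16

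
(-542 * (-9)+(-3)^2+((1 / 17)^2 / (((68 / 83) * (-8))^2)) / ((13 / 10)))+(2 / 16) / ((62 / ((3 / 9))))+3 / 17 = 252667878457049 / 51700167168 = 4887.18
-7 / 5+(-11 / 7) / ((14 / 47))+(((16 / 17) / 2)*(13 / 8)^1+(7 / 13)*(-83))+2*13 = -2664271 / 108290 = -24.60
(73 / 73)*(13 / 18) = 13 / 18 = 0.72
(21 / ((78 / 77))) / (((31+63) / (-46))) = -12397 / 1222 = -10.14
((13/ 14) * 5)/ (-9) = -65/ 126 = -0.52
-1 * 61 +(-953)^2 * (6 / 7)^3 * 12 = 2354056805 / 343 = 6863139.37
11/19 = 0.58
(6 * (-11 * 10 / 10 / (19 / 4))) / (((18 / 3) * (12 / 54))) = -198 / 19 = -10.42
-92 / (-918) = 46 / 459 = 0.10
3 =3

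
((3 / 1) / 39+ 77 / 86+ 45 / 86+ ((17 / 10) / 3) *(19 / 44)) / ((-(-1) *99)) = 1284077 / 73050120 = 0.02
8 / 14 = 0.57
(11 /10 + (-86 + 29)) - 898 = -953.90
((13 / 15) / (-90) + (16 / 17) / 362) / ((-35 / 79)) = 0.02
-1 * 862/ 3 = -287.33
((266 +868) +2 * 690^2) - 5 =953329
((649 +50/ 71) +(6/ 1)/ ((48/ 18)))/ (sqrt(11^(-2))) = 2036705/ 284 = 7171.50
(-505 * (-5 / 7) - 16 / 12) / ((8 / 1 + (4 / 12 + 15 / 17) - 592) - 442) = -128299 / 365848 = -0.35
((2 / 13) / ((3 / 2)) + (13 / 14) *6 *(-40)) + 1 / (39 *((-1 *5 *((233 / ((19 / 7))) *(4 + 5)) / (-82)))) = -91087466 / 408915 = -222.75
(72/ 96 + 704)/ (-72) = -2819/ 288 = -9.79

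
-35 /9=-3.89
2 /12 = 1 /6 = 0.17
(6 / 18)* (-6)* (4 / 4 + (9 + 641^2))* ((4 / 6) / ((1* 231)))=-1643564 / 693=-2371.67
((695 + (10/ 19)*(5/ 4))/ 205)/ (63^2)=5287/ 6183702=0.00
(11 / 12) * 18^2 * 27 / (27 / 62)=18414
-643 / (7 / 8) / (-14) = 2572 / 49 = 52.49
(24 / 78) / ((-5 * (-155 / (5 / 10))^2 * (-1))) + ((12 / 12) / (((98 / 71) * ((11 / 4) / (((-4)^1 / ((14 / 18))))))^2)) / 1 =40809248259529 / 22230557974625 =1.84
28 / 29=0.97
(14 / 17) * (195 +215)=5740 / 17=337.65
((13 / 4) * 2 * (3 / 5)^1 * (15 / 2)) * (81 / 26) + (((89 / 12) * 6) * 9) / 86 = 32949 / 344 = 95.78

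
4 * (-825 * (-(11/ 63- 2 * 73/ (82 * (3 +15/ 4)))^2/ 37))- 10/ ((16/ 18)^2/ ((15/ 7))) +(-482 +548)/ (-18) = -712804715411/ 23698549728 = -30.08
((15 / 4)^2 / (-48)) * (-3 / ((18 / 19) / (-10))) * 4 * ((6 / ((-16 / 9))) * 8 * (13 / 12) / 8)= 277875 / 2048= 135.68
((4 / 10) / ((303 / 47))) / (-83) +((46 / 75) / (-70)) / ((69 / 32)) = -317606 / 66016125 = -0.00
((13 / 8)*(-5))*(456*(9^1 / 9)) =-3705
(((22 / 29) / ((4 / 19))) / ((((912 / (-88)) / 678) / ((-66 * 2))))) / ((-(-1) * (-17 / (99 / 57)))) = -29779794 / 9367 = -3179.22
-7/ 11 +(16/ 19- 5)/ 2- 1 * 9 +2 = -4061/ 418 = -9.72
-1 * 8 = -8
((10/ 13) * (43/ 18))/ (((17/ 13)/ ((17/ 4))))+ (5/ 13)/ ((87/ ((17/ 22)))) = 892115/ 149292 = 5.98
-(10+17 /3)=-15.67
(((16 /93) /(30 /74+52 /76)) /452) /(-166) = -703 /334070601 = -0.00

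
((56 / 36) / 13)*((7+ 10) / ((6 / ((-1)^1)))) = -119 / 351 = -0.34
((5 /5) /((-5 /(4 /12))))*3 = -0.20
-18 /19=-0.95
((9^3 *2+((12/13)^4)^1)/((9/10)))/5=324.16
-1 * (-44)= 44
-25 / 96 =-0.26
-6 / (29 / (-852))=5112 / 29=176.28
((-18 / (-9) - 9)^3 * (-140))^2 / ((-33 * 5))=-461184080 / 33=-13975275.15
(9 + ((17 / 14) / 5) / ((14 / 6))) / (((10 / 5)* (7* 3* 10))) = 1487 / 68600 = 0.02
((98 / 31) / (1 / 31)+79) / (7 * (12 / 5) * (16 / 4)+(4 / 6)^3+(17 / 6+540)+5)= 47790 / 166139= 0.29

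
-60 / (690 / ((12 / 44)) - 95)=-12 / 487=-0.02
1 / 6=0.17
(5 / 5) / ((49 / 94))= 94 / 49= 1.92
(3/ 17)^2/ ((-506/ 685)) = -6165/ 146234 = -0.04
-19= -19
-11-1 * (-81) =70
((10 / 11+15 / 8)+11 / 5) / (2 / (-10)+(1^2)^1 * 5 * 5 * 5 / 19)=13889 / 17776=0.78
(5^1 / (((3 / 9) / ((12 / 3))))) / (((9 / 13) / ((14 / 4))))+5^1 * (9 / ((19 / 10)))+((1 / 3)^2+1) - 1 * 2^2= 55426 / 171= 324.13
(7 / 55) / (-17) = -7 / 935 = -0.01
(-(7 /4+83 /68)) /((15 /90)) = -303 /17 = -17.82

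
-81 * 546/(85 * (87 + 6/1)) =-5.59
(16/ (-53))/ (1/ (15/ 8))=-30/ 53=-0.57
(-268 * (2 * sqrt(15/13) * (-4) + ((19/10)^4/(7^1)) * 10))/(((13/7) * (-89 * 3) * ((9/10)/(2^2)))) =24.08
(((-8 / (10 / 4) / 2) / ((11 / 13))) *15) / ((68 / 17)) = -78 / 11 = -7.09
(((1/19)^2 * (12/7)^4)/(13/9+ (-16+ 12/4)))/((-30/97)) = 377136/56339465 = 0.01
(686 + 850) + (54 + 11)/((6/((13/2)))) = 19277/12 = 1606.42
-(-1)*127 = 127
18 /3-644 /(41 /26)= -16498 /41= -402.39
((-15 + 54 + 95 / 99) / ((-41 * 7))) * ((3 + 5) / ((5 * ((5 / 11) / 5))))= -31648 / 12915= -2.45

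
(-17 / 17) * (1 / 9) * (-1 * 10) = 10 / 9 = 1.11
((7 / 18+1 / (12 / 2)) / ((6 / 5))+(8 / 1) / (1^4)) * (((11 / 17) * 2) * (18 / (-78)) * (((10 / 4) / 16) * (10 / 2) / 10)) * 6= -25135 / 21216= -1.18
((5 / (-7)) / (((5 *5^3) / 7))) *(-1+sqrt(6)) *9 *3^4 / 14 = 729 / 1750 - 729 *sqrt(6) / 1750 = -0.60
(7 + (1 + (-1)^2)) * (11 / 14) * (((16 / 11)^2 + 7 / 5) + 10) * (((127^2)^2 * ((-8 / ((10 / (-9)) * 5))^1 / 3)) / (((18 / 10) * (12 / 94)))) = 99978528284479 / 1925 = 51936897810.12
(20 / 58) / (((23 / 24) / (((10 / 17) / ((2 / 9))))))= 10800 / 11339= 0.95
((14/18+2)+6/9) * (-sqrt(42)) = -31 * sqrt(42)/9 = -22.32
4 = 4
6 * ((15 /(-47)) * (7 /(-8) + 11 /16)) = 135 /376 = 0.36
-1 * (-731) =731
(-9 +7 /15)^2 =16384 /225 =72.82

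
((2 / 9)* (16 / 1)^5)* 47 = 98566144 / 9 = 10951793.78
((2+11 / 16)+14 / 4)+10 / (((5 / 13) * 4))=203 / 16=12.69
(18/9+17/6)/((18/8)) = 58/27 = 2.15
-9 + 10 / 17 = -143 / 17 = -8.41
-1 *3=-3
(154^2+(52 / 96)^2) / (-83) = -13660585 / 47808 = -285.74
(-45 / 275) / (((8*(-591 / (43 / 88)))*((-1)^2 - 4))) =-43 / 7627840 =-0.00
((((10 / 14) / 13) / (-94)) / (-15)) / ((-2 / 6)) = -1 / 8554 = -0.00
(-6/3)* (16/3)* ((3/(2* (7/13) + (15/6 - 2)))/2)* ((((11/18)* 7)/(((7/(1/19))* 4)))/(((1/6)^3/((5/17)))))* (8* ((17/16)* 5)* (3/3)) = -171600/779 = -220.28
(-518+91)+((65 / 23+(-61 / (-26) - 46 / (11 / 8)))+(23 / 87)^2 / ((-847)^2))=-1478384092309175 / 3247181095158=-455.28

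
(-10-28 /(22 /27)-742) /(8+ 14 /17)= -2941 /33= -89.12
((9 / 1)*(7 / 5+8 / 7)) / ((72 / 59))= 5251 / 280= 18.75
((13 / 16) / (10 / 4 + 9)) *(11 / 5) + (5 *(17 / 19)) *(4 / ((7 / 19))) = 313801 / 6440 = 48.73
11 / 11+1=2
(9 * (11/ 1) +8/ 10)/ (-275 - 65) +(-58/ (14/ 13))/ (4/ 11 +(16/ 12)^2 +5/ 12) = -257334809/ 12054700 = -21.35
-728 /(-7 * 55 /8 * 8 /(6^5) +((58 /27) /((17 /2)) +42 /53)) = -5100496128 /6975803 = -731.17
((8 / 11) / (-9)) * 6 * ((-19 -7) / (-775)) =-416 / 25575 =-0.02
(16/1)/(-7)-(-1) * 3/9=-41/21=-1.95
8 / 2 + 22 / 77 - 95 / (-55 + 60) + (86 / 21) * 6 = 69 / 7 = 9.86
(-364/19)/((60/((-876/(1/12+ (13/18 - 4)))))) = -956592/10925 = -87.56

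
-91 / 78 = -7 / 6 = -1.17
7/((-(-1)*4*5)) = 7/20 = 0.35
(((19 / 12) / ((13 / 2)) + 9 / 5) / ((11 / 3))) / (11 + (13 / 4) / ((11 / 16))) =797 / 22490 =0.04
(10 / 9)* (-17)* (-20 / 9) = 3400 / 81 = 41.98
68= 68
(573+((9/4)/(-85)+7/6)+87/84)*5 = 1026689/357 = 2875.88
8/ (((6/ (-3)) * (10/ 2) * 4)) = -0.20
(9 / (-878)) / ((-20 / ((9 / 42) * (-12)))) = -81 / 61460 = -0.00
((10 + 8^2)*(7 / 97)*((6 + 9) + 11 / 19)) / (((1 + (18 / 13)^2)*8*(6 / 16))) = 25912432 / 2725797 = 9.51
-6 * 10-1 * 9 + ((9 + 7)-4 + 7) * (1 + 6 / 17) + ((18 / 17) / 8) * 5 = -2899 / 68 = -42.63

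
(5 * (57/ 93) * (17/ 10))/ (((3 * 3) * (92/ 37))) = 11951/ 51336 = 0.23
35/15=7/3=2.33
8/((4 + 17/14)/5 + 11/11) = 560/143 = 3.92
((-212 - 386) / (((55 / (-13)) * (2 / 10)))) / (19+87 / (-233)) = 905671 / 23870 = 37.94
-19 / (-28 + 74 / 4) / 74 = 1 / 37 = 0.03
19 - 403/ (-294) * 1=5989/ 294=20.37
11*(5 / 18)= 55 / 18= 3.06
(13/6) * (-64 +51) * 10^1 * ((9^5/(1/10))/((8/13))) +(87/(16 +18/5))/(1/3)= -52973347365/196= -270272180.43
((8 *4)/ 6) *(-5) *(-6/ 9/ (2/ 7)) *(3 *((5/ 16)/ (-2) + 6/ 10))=497/ 6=82.83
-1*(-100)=100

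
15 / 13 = 1.15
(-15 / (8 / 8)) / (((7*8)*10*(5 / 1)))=-3 / 560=-0.01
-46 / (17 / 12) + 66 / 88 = -2157 / 68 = -31.72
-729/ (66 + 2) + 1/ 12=-1085/ 102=-10.64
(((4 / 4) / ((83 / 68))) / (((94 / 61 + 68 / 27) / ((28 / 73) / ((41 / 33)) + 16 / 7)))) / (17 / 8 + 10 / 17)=45995612352 / 238343373779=0.19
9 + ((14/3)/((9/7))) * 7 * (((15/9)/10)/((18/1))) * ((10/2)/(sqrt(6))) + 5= 1715 * sqrt(6)/8748 + 14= 14.48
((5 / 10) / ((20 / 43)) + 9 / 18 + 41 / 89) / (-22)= -7247 / 78320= -0.09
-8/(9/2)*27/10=-24/5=-4.80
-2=-2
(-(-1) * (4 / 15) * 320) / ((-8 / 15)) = -160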